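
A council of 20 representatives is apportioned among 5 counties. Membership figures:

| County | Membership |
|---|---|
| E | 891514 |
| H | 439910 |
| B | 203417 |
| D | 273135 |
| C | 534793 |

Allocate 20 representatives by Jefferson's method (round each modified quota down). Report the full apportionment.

E=8, H=4, B=1, D=2, C=5

Standard divisor 2342769/20 ≈ 117138.45; standard quotas: E 7.611, H 3.755, B 1.737, D 2.332, C 4.565.
Rounding down gives 7, 3, 1, 2, 4 = 17 seats, so the divisor must be adjusted.
With modified divisor 104300: modified quotas E 8.548, H 4.218, B 1.950, D 2.619, C 5.127.
Rounding down: E 8, H 4, B 1, D 2, C 5 (total 20).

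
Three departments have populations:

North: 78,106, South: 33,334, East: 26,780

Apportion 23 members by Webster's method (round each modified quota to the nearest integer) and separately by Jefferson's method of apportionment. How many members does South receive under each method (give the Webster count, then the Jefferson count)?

6 and 5

Webster: North 13, South 6, East 4.
Jefferson: North 14, South 5, East 4.
South gets 6 under Webster and 5 under Jefferson.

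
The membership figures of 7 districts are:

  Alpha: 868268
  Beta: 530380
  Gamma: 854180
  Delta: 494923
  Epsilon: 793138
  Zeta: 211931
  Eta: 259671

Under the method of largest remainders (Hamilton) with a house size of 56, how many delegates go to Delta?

7

Total 4012491; standard divisor 4012491/56 ≈ 71651.625.
Standard quotas: Alpha 12.1179, Beta 7.4022, Gamma 11.9213, Delta 6.9074, Epsilon 11.0694, Zeta 2.9578, Eta 3.6241.
Lower quotas: Alpha 12, Beta 7, Gamma 11, Delta 6, Epsilon 11, Zeta 2, Eta 3 (sum 52, leaving 4 seats).
Remainders in descending order: Zeta 0.9578, Gamma 0.9213, Delta 0.9074, Eta 0.6241, Beta 0.4022, Alpha 0.1179, Epsilon 0.0694.
The surplus seats go to Zeta, Gamma, Delta, Eta.
Delta receives 7.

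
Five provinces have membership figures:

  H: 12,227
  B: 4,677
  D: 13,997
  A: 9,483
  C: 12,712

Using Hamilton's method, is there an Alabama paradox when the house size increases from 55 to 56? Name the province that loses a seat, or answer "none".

At 55 seats: H 13, B 5, D 14, A 10, C 13.
At 56 seats: H 13, B 5, D 15, A 10, C 13.
No province's allocation decreased.

none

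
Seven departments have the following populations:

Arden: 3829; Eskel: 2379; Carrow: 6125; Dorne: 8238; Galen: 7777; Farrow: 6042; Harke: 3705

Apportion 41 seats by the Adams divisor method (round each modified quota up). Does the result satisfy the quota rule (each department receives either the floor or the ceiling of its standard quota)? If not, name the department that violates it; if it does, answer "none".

Standard quotas: Arden 4.121, Eskel 2.560, Carrow 6.592, Dorne 8.866, Galen 8.370, Farrow 6.503, Harke 3.988.
Adams allocation: Arden 4, Eskel 3, Carrow 7, Dorne 9, Galen 8, Farrow 6, Harke 4.
Every allocation lies between the lower and upper quota.

none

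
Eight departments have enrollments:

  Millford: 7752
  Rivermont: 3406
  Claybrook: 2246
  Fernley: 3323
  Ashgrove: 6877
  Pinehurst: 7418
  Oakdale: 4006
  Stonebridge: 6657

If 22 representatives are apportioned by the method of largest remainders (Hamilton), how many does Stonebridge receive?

3

Total 41685; standard divisor 41685/22 ≈ 1894.773.
Standard quotas: Millford 4.0913, Rivermont 1.7976, Claybrook 1.1854, Fernley 1.7538, Ashgrove 3.6295, Pinehurst 3.9150, Oakdale 2.1142, Stonebridge 3.5134.
Lower quotas: Millford 4, Rivermont 1, Claybrook 1, Fernley 1, Ashgrove 3, Pinehurst 3, Oakdale 2, Stonebridge 3 (sum 18, leaving 4 seats).
Remainders in descending order: Pinehurst 0.9150, Rivermont 0.7976, Fernley 0.7538, Ashgrove 0.6295, Stonebridge 0.5134, Claybrook 0.1854, Oakdale 0.1142, Millford 0.0913.
Largest remainders: Pinehurst, Rivermont, Fernley, Ashgrove receive the extra seats.
Stonebridge receives 3.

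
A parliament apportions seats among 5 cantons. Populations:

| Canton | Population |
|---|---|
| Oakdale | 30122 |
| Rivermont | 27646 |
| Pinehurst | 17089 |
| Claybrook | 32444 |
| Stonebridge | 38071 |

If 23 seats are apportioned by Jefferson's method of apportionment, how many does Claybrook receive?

5

Standard divisor 145372/23 ≈ 6320.522; standard quotas: Oakdale 4.766, Rivermont 4.374, Pinehurst 2.704, Claybrook 5.133, Stonebridge 6.023.
Rounding down gives 4, 4, 2, 5, 6 = 21 seats, so the divisor must be adjusted.
With modified divisor 5600: modified quotas Oakdale 5.379, Rivermont 4.937, Pinehurst 3.052, Claybrook 5.794, Stonebridge 6.798.
Rounding down: Oakdale 5, Rivermont 4, Pinehurst 3, Claybrook 5, Stonebridge 6 (total 23).
Claybrook receives 5.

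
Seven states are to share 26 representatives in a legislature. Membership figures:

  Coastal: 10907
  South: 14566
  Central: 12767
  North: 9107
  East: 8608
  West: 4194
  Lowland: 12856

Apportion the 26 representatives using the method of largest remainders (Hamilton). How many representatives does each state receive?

Total 73005; standard divisor 73005/26 ≈ 2807.885.
Standard quotas: Coastal 3.8844, South 5.1875, Central 4.5468, North 3.2434, East 3.0657, West 1.4937, Lowland 4.5785.
Lower quotas: Coastal 3, South 5, Central 4, North 3, East 3, West 1, Lowland 4 (sum 23, leaving 3 seats).
Remainders in descending order: Coastal 0.8844, Lowland 0.5785, Central 0.5468, West 0.4937, North 0.2434, South 0.1875, East 0.0657.
Largest remainders: Coastal, Lowland, Central receive the extra seats.

Coastal 4; South 5; Central 5; North 3; East 3; West 1; Lowland 5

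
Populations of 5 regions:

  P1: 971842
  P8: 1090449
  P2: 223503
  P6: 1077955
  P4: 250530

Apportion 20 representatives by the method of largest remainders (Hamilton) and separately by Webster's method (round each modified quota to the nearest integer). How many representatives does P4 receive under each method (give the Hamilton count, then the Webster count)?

Hamilton: P1 5, P8 6, P2 1, P6 6, P4 2.
Webster: P1 6, P8 6, P2 1, P6 6, P4 1.
P4 gets 2 under Hamilton and 1 under Webster.

2 and 1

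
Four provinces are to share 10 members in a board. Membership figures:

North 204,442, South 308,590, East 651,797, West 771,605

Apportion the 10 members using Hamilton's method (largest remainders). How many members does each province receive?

North 1, South 2, East 3, West 4

The standard divisor is 1936434/10 ≈ 193643.4.
Standard quotas: North 1.0558, South 1.5936, East 3.3660, West 3.9847.
Lower quotas: North 1, South 1, East 3, West 3 (sum 8, leaving 2 seats).
Remainders in descending order: West 0.9847, South 0.5936, East 0.3660, North 0.0558.
Largest remainders: West, South receive the extra seats.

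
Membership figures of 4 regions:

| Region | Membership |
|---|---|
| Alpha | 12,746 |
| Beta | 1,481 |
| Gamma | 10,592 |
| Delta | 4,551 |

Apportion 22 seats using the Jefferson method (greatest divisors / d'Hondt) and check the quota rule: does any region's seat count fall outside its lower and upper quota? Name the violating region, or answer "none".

Standard quotas: Alpha 9.548, Beta 1.109, Gamma 7.934, Delta 3.409.
Jefferson allocation: Alpha 10, Beta 1, Gamma 8, Delta 3.
Every allocation lies between the lower and upper quota.

none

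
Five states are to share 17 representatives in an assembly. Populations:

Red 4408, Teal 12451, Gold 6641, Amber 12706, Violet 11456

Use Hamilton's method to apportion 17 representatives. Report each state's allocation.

The standard divisor is 47662/17 ≈ 2803.647.
Standard quotas: Red 1.5722, Teal 4.4410, Gold 2.3687, Amber 4.5320, Violet 4.0861.
Lower quotas: Red 1, Teal 4, Gold 2, Amber 4, Violet 4 (sum 15, leaving 2 seats).
Remainders in descending order: Red 0.5722, Amber 0.5320, Teal 0.4410, Gold 0.3687, Violet 0.0861.
The surplus seats go to Red, Amber.

Red 2, Teal 4, Gold 2, Amber 5, Violet 4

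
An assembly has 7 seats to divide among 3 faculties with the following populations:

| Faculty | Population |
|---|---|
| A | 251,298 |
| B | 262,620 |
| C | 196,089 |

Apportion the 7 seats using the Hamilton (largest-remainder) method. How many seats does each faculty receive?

Standard divisor: 710007 ÷ 7 ≈ 101429.571.
Standard quotas: A 2.4776, B 2.5892, C 1.9333.
Lower quotas: A 2, B 2, C 1 (sum 5, leaving 2 seats).
Remainders in descending order: C 0.9333, B 0.5892, A 0.4776.
Largest remainders: C, B receive the extra seats.

A=2, B=3, C=2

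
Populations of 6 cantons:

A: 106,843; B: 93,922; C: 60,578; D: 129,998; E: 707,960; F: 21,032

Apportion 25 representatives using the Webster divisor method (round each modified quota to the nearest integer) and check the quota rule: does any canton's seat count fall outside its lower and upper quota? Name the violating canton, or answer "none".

E

Standard quotas: A 2.384, B 2.096, C 1.352, D 2.901, E 15.798, F 0.469.
Webster allocation: A 2, B 2, C 1, D 3, E 17, F 0.
E has quota 15.798 (lower 15, upper 16) but receives 17 — outside the quota interval.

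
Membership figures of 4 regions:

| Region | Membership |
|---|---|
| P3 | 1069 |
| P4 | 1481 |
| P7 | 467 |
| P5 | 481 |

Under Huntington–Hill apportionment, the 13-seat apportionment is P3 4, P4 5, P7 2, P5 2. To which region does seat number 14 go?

Priority for the next seat is population ÷ (√(s·(s+1))).
Priorities: P3 239.036, P4 270.392, P7 190.652, P5 196.367.
Highest priority: P4.

P4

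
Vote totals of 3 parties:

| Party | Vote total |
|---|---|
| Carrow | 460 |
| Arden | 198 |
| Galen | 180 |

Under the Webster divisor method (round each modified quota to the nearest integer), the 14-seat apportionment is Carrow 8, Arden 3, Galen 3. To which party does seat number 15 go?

Arden

Priority for the next seat is population ÷ (current seats + 0.5).
Priorities: Carrow 54.118, Arden 56.571, Galen 51.429.
Highest priority: Arden.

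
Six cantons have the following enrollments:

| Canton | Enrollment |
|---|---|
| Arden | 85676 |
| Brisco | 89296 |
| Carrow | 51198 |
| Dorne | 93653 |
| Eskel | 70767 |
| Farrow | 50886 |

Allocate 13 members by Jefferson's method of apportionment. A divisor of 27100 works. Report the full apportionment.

With modified divisor 27100: modified quotas Arden 3.161, Brisco 3.295, Carrow 1.889, Dorne 3.456, Eskel 2.611, Farrow 1.878.
Rounding down: Arden 3, Brisco 3, Carrow 1, Dorne 3, Eskel 2, Farrow 1 (total 13).

Arden 3, Brisco 3, Carrow 1, Dorne 3, Eskel 2, Farrow 1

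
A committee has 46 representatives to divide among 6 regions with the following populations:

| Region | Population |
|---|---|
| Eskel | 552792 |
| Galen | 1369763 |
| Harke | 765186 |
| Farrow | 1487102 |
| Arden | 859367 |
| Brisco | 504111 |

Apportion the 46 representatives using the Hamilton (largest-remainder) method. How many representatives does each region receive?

Total 5538321; standard divisor 5538321/46 ≈ 120398.283.
Standard quotas: Eskel 4.5914, Galen 11.3769, Harke 6.3555, Farrow 12.3515, Arden 7.1377, Brisco 4.1870.
Lower quotas: Eskel 4, Galen 11, Harke 6, Farrow 12, Arden 7, Brisco 4 (sum 44, leaving 2 seats).
Remainders in descending order: Eskel 0.5914, Galen 0.3769, Harke 0.3555, Farrow 0.3515, Brisco 0.1870, Arden 0.1377.
The surplus seats go to Eskel, Galen.

Eskel=5; Galen=12; Harke=6; Farrow=12; Arden=7; Brisco=4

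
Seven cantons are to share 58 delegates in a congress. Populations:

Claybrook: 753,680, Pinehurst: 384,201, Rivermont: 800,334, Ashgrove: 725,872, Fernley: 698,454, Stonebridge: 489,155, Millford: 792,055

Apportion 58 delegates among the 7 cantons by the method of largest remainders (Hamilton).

Total 4643751; standard divisor 4643751/58 ≈ 80064.672.
Standard quotas: Claybrook 9.4134, Pinehurst 4.7986, Rivermont 9.9961, Ashgrove 9.0661, Fernley 8.7236, Stonebridge 6.1095, Millford 9.8927.
Lower quotas: Claybrook 9, Pinehurst 4, Rivermont 9, Ashgrove 9, Fernley 8, Stonebridge 6, Millford 9 (sum 54, leaving 4 seats).
Remainders in descending order: Rivermont 0.9961, Millford 0.8927, Pinehurst 0.7986, Fernley 0.7236, Claybrook 0.4134, Stonebridge 0.1095, Ashgrove 0.0661.
Largest remainders: Rivermont, Millford, Pinehurst, Fernley receive the extra seats.

Claybrook 9, Pinehurst 5, Rivermont 10, Ashgrove 9, Fernley 9, Stonebridge 6, Millford 10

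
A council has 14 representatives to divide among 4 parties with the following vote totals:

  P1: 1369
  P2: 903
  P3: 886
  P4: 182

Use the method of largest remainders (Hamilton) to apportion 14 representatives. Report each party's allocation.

Standard divisor: 3340 ÷ 14 ≈ 238.571.
Standard quotas: P1 5.738, P2 3.785, P3 3.714, P4 0.763.
Lower quotas: P1 5, P2 3, P3 3, P4 0 (sum 11, leaving 3 seats).
Remainders in descending order: P2 0.785, P4 0.763, P1 0.738, P3 0.714.
The surplus seats go to P2, P4, P1.

P1: 6, P2: 4, P3: 3, P4: 1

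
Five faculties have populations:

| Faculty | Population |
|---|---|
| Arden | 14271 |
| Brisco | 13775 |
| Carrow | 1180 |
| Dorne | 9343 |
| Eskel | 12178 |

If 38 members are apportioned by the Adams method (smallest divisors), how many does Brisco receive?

10

Standard divisor 50747/38 ≈ 1335.447; standard quotas: Arden 10.686, Brisco 10.315, Carrow 0.884, Dorne 6.996, Eskel 9.119.
Rounding up gives 11, 11, 1, 7, 10 = 40 seats, so the divisor must be adjusted.
With modified divisor 1400: modified quotas Arden 10.194, Brisco 9.839, Carrow 0.843, Dorne 6.674, Eskel 8.699.
Rounding up: Arden 11, Brisco 10, Carrow 1, Dorne 7, Eskel 9 (total 38).
Brisco receives 10.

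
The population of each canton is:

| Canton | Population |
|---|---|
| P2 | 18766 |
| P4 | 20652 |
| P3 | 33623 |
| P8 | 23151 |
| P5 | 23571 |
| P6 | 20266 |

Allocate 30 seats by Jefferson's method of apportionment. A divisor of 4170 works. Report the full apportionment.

With modified divisor 4170: modified quotas P2 4.500, P4 4.953, P3 8.063, P8 5.552, P5 5.653, P6 4.860.
Rounding down: P2 4, P4 4, P3 8, P8 5, P5 5, P6 4 (total 30).

P2=4, P4=4, P3=8, P8=5, P5=5, P6=4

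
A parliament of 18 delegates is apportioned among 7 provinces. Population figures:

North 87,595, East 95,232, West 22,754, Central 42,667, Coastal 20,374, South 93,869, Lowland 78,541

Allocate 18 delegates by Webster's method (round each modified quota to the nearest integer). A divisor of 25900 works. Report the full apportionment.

North 3; East 4; West 1; Central 2; Coastal 1; South 4; Lowland 3

With modified divisor 25900: modified quotas North 3.382, East 3.677, West 0.879, Central 1.647, Coastal 0.787, South 3.624, Lowland 3.032.
Rounding to the nearest integer: North 3, East 4, West 1, Central 2, Coastal 1, South 4, Lowland 3 (total 18).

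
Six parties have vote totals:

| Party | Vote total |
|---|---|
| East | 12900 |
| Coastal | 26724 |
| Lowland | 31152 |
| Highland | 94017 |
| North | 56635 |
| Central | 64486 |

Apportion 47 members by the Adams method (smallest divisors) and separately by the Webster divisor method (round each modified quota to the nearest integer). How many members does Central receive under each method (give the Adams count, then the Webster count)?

10 and 11

Adams: East 3, Coastal 5, Lowland 5, Highland 15, North 9, Central 10.
Webster: East 2, Coastal 4, Lowland 5, Highland 16, North 9, Central 11.
Central gets 10 under Adams and 11 under Webster.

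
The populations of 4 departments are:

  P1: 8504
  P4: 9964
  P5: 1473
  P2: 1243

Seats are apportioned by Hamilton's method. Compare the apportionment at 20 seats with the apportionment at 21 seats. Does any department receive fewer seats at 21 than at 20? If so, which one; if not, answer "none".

none

At 20 seats: P1 8, P4 10, P5 1, P2 1.
At 21 seats: P1 8, P4 10, P5 2, P2 1.
No department's allocation decreased.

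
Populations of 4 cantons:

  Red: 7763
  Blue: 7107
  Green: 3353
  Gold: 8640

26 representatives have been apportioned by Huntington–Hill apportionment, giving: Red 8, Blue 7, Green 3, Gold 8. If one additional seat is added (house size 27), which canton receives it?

Gold

Priority for the next seat is population ÷ (√(s·(s+1))).
Priorities: Red 914.878, Blue 949.713, Green 967.928, Gold 1018.234.
Highest priority: Gold.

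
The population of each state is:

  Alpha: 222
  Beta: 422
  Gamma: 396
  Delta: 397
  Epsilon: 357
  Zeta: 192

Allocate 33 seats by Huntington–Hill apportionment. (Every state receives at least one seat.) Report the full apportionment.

With divisor 61.2: modified quotas Alpha 3.627, Beta 6.895, Gamma 6.471, Delta 6.487, Epsilon 5.833, Zeta 3.137.
Geometric-mean thresholds: Alpha √(3·4)=3.464, Beta √(6·7)=6.481, Gamma √(6·7)=6.481, Delta √(6·7)=6.481, Epsilon √(5·6)=5.477, Zeta √(3·4)=3.464.
Each quota rounded against its threshold gives Alpha 4, Beta 7, Gamma 6, Delta 7, Epsilon 6, Zeta 3 (total 33).

Alpha 4; Beta 7; Gamma 6; Delta 7; Epsilon 6; Zeta 3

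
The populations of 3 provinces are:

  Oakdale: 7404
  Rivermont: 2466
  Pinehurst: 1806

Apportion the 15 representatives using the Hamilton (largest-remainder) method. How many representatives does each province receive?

Oakdale: 10, Rivermont: 3, Pinehurst: 2

The standard divisor is 11676/15 ≈ 778.4.
Standard quotas: Oakdale 9.5118, Rivermont 3.1680, Pinehurst 2.3201.
Lower quotas: Oakdale 9, Rivermont 3, Pinehurst 2 (sum 14, leaving 1 seat).
Remainders in descending order: Oakdale 0.5118, Pinehurst 0.3201, Rivermont 0.1680.
The surplus seat goes to Oakdale.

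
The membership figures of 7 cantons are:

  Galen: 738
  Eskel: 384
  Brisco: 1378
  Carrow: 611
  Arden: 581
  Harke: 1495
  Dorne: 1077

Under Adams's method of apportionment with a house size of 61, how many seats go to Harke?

14

Standard divisor 6264/61 ≈ 102.689; standard quotas: Galen 7.187, Eskel 3.739, Brisco 13.419, Carrow 5.950, Arden 5.658, Harke 14.559, Dorne 10.488.
Rounding up gives 8, 4, 14, 6, 6, 15, 11 = 64 seats, so the divisor must be adjusted.
With modified divisor 107: modified quotas Galen 6.897, Eskel 3.589, Brisco 12.879, Carrow 5.710, Arden 5.430, Harke 13.972, Dorne 10.065.
Rounding up: Galen 7, Eskel 4, Brisco 13, Carrow 6, Arden 6, Harke 14, Dorne 11 (total 61).
Harke receives 14.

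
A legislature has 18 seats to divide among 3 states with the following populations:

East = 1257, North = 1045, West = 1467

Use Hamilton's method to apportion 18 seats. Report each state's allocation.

East=6, North=5, West=7

Standard divisor: 3769 ÷ 18 ≈ 209.389.
Standard quotas: East 6.003, North 4.991, West 7.006.
Lower quotas: East 6, North 4, West 7 (sum 17, leaving 1 seat).
Remainders in descending order: North 0.991, West 0.006, East 0.003.
Largest remainder: North receives the extra seat.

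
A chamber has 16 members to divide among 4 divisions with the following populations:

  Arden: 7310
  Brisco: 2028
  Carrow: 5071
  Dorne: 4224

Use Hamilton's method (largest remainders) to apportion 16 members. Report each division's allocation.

Arden=6, Brisco=2, Carrow=4, Dorne=4

Total 18633; standard divisor 18633/16 ≈ 1164.562.
Standard quotas: Arden 6.2770, Brisco 1.7414, Carrow 4.3544, Dorne 3.6271.
Lower quotas: Arden 6, Brisco 1, Carrow 4, Dorne 3 (sum 14, leaving 2 seats).
Remainders in descending order: Brisco 0.7414, Dorne 0.6271, Carrow 0.3544, Arden 0.2770.
Largest remainders: Brisco, Dorne receive the extra seats.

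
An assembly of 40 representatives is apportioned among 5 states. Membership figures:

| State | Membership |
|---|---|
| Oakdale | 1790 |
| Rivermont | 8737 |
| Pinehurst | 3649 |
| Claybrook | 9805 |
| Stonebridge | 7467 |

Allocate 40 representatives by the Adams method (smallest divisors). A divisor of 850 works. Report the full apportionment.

Oakdale=3, Rivermont=11, Pinehurst=5, Claybrook=12, Stonebridge=9

With modified divisor 850: modified quotas Oakdale 2.106, Rivermont 10.279, Pinehurst 4.293, Claybrook 11.535, Stonebridge 8.785.
Rounding up: Oakdale 3, Rivermont 11, Pinehurst 5, Claybrook 12, Stonebridge 9 (total 40).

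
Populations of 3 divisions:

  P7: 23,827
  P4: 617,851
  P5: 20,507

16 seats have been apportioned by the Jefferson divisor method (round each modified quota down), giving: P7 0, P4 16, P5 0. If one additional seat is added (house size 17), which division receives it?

P4

Priority for the next seat is population ÷ (current seats + 1).
Priorities: P7 23827.000, P4 36344.176, P5 20507.000.
Highest priority: P4.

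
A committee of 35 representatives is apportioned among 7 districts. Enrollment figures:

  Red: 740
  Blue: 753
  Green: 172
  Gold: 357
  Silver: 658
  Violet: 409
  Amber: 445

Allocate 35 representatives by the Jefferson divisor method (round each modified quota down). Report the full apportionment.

Red: 8, Blue: 8, Green: 1, Gold: 3, Silver: 7, Violet: 4, Amber: 4

Standard divisor 3534/35 ≈ 100.971; standard quotas: Red 7.329, Blue 7.458, Green 1.703, Gold 3.536, Silver 6.517, Violet 4.051, Amber 4.407.
Rounding down gives 7, 7, 1, 3, 6, 4, 4 = 32 seats, so the divisor must be adjusted.
With modified divisor 90: modified quotas Red 8.222, Blue 8.367, Green 1.911, Gold 3.967, Silver 7.311, Violet 4.544, Amber 4.944.
Rounding down: Red 8, Blue 8, Green 1, Gold 3, Silver 7, Violet 4, Amber 4 (total 35).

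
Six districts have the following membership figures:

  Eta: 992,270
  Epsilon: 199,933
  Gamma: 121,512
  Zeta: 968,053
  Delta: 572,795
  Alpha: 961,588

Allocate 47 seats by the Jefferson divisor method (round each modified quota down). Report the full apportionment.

Standard divisor 3816151/47 ≈ 81194.702; standard quotas: Eta 12.221, Epsilon 2.462, Gamma 1.497, Zeta 11.923, Delta 7.055, Alpha 11.843.
Rounding down gives 12, 2, 1, 11, 7, 11 = 44 seats, so the divisor must be adjusted.
With modified divisor 75400: modified quotas Eta 13.160, Epsilon 2.652, Gamma 1.612, Zeta 12.839, Delta 7.597, Alpha 12.753.
Rounding down: Eta 13, Epsilon 2, Gamma 1, Zeta 12, Delta 7, Alpha 12 (total 47).

Eta: 13, Epsilon: 2, Gamma: 1, Zeta: 12, Delta: 7, Alpha: 12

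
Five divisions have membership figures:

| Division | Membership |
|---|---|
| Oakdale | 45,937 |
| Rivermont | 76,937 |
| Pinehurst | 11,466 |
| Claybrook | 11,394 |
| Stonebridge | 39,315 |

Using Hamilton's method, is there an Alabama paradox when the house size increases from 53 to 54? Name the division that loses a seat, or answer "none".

Pinehurst

At 53 seats: Oakdale 13, Rivermont 22, Pinehurst 4, Claybrook 3, Stonebridge 11.
At 54 seats: Oakdale 13, Rivermont 23, Pinehurst 3, Claybrook 3, Stonebridge 12.
Pinehurst drops from 4 to 3.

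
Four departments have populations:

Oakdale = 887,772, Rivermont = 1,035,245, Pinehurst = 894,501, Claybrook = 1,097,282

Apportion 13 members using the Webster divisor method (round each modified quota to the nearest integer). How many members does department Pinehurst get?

3

Standard divisor 3914800/13 ≈ 301138.462; standard quotas: Oakdale 2.948, Rivermont 3.438, Pinehurst 2.970, Claybrook 3.644.
Rounding to the nearest integer gives Oakdale 3, Rivermont 3, Pinehurst 3, Claybrook 4 — total 13, matching the house size, so no adjustment is needed.
Pinehurst receives 3.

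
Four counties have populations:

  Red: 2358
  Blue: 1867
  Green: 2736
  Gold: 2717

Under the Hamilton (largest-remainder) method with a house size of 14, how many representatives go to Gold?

4

Standard divisor: 9678 ÷ 14 ≈ 691.286.
Standard quotas: Red 3.411, Blue 2.701, Green 3.958, Gold 3.930.
Lower quotas: Red 3, Blue 2, Green 3, Gold 3 (sum 11, leaving 3 seats).
Remainders in descending order: Green 0.958, Gold 0.930, Blue 0.701, Red 0.411.
The surplus seats go to Green, Gold, Blue.
Gold receives 4.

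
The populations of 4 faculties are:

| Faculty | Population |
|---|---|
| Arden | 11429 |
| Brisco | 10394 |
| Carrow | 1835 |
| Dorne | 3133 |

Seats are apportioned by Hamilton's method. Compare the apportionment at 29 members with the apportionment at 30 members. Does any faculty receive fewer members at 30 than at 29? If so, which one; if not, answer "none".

Dorne

At 29 seats: Arden 12, Brisco 11, Carrow 2, Dorne 4.
At 30 seats: Arden 13, Brisco 12, Carrow 2, Dorne 3.
Dorne drops from 4 to 3.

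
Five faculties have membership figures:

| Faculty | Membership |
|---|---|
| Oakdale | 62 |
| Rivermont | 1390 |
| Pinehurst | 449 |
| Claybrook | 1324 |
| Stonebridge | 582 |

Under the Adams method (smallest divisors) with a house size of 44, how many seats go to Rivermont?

Standard divisor 3807/44 ≈ 86.523; standard quotas: Oakdale 0.717, Rivermont 16.065, Pinehurst 5.189, Claybrook 15.302, Stonebridge 6.727.
Rounding up gives 1, 17, 6, 16, 7 = 47 seats, so the divisor must be adjusted.
With modified divisor 91: modified quotas Oakdale 0.681, Rivermont 15.275, Pinehurst 4.934, Claybrook 14.549, Stonebridge 6.396.
Rounding up: Oakdale 1, Rivermont 16, Pinehurst 5, Claybrook 15, Stonebridge 7 (total 44).
Rivermont receives 16.

16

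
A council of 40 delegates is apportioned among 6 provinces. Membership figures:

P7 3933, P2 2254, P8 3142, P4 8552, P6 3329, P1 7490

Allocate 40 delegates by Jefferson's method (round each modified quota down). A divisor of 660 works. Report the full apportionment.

P7=5, P2=3, P8=4, P4=12, P6=5, P1=11

With modified divisor 660: modified quotas P7 5.959, P2 3.415, P8 4.761, P4 12.958, P6 5.044, P1 11.348.
Rounding down: P7 5, P2 3, P8 4, P4 12, P6 5, P1 11 (total 40).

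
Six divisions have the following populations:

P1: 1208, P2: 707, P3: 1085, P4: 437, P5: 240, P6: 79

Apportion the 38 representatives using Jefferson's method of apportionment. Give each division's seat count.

Standard divisor 3756/38 ≈ 98.842; standard quotas: P1 12.222, P2 7.153, P3 10.977, P4 4.421, P5 2.428, P6 0.799.
Rounding down gives 12, 7, 10, 4, 2, 0 = 35 seats, so the divisor must be adjusted.
With modified divisor 90: modified quotas P1 13.422, P2 7.856, P3 12.056, P4 4.856, P5 2.667, P6 0.878.
Rounding down: P1 13, P2 7, P3 12, P4 4, P5 2, P6 0 (total 38).

P1: 13, P2: 7, P3: 12, P4: 4, P5: 2, P6: 0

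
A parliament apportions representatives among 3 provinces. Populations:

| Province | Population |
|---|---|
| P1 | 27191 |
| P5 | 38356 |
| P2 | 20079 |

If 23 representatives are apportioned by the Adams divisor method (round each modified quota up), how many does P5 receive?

10

Standard divisor 85626/23 ≈ 3722.87; standard quotas: P1 7.304, P5 10.303, P2 5.393.
Rounding up gives 8, 11, 6 = 25 seats, so the divisor must be adjusted.
With modified divisor 3950: modified quotas P1 6.884, P5 9.710, P2 5.083.
Rounding up: P1 7, P5 10, P2 6 (total 23).
P5 receives 10.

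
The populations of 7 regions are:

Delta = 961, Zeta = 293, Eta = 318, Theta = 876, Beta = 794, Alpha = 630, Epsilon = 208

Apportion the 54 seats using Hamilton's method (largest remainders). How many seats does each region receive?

Delta 13, Zeta 4, Eta 4, Theta 12, Beta 10, Alpha 8, Epsilon 3

Total 4080; standard divisor 4080/54 ≈ 75.556.
Standard quotas: Delta 12.719, Zeta 3.878, Eta 4.209, Theta 11.594, Beta 10.509, Alpha 8.338, Epsilon 2.753.
Lower quotas: Delta 12, Zeta 3, Eta 4, Theta 11, Beta 10, Alpha 8, Epsilon 2 (sum 50, leaving 4 seats).
Remainders in descending order: Zeta 0.878, Epsilon 0.753, Delta 0.719, Theta 0.594, Beta 0.509, Alpha 0.338, Eta 0.209.
The surplus seats go to Zeta, Epsilon, Delta, Theta.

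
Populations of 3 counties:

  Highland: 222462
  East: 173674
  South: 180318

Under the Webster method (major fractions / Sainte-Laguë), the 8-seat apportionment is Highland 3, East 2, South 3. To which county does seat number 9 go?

East

Priority for the next seat is population ÷ (current seats + 0.5).
Priorities: Highland 63560.571, East 69469.600, South 51519.429.
Highest priority: East.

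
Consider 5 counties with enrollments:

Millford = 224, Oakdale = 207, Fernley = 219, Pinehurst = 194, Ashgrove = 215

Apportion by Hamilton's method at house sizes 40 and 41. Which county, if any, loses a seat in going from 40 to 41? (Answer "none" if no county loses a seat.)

none

At 40 seats: Millford 9, Oakdale 8, Fernley 8, Pinehurst 7, Ashgrove 8.
At 41 seats: Millford 9, Oakdale 8, Fernley 8, Pinehurst 8, Ashgrove 8.
No county's allocation decreased.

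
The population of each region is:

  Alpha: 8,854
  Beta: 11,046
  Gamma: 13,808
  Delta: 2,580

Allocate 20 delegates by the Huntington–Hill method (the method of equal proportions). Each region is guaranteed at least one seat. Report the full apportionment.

With divisor 1835: modified quotas Alpha 4.825, Beta 6.020, Gamma 7.525, Delta 1.406.
Geometric-mean thresholds: Alpha √(4·5)=4.472, Beta √(6·7)=6.481, Gamma √(7·8)=7.483, Delta √(1·2)=1.414.
Each quota rounded against its threshold gives Alpha 5, Beta 6, Gamma 8, Delta 1 (total 20).

Alpha=5, Beta=6, Gamma=8, Delta=1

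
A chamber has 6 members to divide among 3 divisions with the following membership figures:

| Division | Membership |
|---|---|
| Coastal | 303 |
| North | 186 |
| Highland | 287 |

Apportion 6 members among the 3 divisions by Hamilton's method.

Coastal 2; North 2; Highland 2

Total 776; standard divisor 776/6 ≈ 129.333.
Standard quotas: Coastal 2.343, North 1.438, Highland 2.219.
Lower quotas: Coastal 2, North 1, Highland 2 (sum 5, leaving 1 seat).
Remainders in descending order: North 0.438, Coastal 0.343, Highland 0.219.
Largest remainder: North receives the extra seat.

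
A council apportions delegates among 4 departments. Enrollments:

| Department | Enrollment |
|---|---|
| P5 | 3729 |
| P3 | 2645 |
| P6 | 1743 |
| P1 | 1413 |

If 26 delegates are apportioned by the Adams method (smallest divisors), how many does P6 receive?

5

Standard divisor 9530/26 ≈ 366.538; standard quotas: P5 10.174, P3 7.216, P6 4.755, P1 3.855.
Rounding up gives 11, 8, 5, 4 = 28 seats, so the divisor must be adjusted.
With modified divisor 400: modified quotas P5 9.322, P3 6.612, P6 4.357, P1 3.533.
Rounding up: P5 10, P3 7, P6 5, P1 4 (total 26).
P6 receives 5.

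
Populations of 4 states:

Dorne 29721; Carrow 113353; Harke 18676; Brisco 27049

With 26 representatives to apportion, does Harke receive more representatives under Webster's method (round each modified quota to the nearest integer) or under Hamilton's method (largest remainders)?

Webster

Webster: Dorne 4, Carrow 15, Harke 3, Brisco 4.
Hamilton: Dorne 4, Carrow 16, Harke 2, Brisco 4.
Harke gets 3 under Webster and 2 under Hamilton.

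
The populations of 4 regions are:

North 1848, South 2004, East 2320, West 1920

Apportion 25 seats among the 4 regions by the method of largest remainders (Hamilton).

North: 6; South: 6; East: 7; West: 6

Standard divisor: 8092 ÷ 25 ≈ 323.68.
Standard quotas: North 5.709, South 6.191, East 7.168, West 5.932.
Lower quotas: North 5, South 6, East 7, West 5 (sum 23, leaving 2 seats).
Remainders in descending order: West 0.932, North 0.709, South 0.191, East 0.168.
Largest remainders: West, North receive the extra seats.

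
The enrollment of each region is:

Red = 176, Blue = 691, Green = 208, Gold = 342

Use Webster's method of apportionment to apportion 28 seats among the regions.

Red 3, Blue 14, Green 4, Gold 7

Standard divisor 1417/28 ≈ 50.607; standard quotas: Red 3.478, Blue 13.654, Green 4.110, Gold 6.758.
Rounding to the nearest integer gives Red 3, Blue 14, Green 4, Gold 7 — total 28, matching the house size, so no adjustment is needed.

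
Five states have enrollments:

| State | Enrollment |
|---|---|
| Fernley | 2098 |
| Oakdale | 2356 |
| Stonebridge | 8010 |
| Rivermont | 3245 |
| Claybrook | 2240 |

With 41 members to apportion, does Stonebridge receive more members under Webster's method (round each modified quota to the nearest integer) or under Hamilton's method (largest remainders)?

Webster

Webster: Fernley 5, Oakdale 5, Stonebridge 19, Rivermont 7, Claybrook 5.
Hamilton: Fernley 5, Oakdale 5, Stonebridge 18, Rivermont 8, Claybrook 5.
Stonebridge gets 19 under Webster and 18 under Hamilton.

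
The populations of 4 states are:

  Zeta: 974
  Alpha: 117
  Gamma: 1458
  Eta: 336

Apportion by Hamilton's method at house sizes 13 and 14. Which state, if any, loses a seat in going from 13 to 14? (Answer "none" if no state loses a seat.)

At 13 seats: Zeta 4, Alpha 1, Gamma 7, Eta 1.
At 14 seats: Zeta 5, Alpha 0, Gamma 7, Eta 2.
Alpha drops from 1 to 0.

Alpha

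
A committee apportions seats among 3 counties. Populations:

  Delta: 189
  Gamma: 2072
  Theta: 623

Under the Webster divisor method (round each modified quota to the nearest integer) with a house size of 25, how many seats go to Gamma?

Standard divisor 2884/25 ≈ 115.36; standard quotas: Delta 1.638, Gamma 17.961, Theta 5.400.
Rounding to the nearest integer gives Delta 2, Gamma 18, Theta 5 — total 25, matching the house size, so no adjustment is needed.
Gamma receives 18.

18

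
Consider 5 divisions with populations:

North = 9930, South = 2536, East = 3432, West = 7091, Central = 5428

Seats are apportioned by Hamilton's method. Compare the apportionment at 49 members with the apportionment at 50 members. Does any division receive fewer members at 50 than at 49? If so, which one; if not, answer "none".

South

At 49 seats: North 17, South 5, East 6, West 12, Central 9.
At 50 seats: North 17, South 4, East 6, West 13, Central 10.
South drops from 5 to 4.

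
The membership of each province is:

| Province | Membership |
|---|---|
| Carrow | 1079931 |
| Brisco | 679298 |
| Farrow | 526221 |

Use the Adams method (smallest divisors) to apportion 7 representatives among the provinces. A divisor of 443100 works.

Carrow 3, Brisco 2, Farrow 2

With modified divisor 443100: modified quotas Carrow 2.437, Brisco 1.533, Farrow 1.188.
Rounding up: Carrow 3, Brisco 2, Farrow 2 (total 7).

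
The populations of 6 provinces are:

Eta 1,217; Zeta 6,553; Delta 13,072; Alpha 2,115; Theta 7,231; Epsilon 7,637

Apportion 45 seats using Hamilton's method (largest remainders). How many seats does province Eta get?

1

Standard divisor: 37825 ÷ 45 ≈ 840.556.
Standard quotas: Eta 1.4479, Zeta 7.7960, Delta 15.5516, Alpha 2.5162, Theta 8.6026, Epsilon 9.0857.
Lower quotas: Eta 1, Zeta 7, Delta 15, Alpha 2, Theta 8, Epsilon 9 (sum 42, leaving 3 seats).
Remainders in descending order: Zeta 0.7960, Theta 0.6026, Delta 0.5516, Alpha 0.5162, Eta 0.4479, Epsilon 0.0857.
The surplus seats go to Zeta, Theta, Delta.
Eta receives 1.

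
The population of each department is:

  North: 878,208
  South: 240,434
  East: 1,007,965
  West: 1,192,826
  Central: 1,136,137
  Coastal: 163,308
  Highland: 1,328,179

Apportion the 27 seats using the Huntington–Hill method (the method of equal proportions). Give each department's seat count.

North: 4, South: 1, East: 5, West: 5, Central: 5, Coastal: 1, Highland: 6

With divisor 221584: modified quotas North 3.963, South 1.085, East 4.549, West 5.383, Central 5.127, Coastal 0.737, Highland 5.994.
Geometric-mean thresholds: North √(3·4)=3.464, South √(1·2)=1.414, East √(4·5)=4.472, West √(5·6)=5.477, Central √(5·6)=5.477, Coastal (min 1), Highland √(5·6)=5.477.
Each quota rounded against its threshold gives North 4, South 1, East 5, West 5, Central 5, Coastal 1, Highland 6 (total 27).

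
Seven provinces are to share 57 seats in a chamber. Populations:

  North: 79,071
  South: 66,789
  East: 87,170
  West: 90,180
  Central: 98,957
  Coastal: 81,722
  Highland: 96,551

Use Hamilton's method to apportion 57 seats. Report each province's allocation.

Total 600440; standard divisor 600440/57 ≈ 10534.035.
Standard quotas: North 7.5062, South 6.3403, East 8.2751, West 8.5608, Central 9.3940, Coastal 7.7579, Highland 9.1656.
Lower quotas: North 7, South 6, East 8, West 8, Central 9, Coastal 7, Highland 9 (sum 54, leaving 3 seats).
Remainders in descending order: Coastal 0.7579, West 0.5608, North 0.5062, Central 0.3940, South 0.3403, East 0.2751, Highland 0.1656.
Largest remainders: Coastal, West, North receive the extra seats.

North: 8, South: 6, East: 8, West: 9, Central: 9, Coastal: 8, Highland: 9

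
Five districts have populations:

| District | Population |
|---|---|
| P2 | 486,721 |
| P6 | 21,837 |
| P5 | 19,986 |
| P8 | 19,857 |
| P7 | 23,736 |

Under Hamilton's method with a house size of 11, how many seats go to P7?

1

Standard divisor: 572137 ÷ 11 ≈ 52012.455.
Standard quotas: P2 9.3578, P6 0.4198, P5 0.3843, P8 0.3818, P7 0.4564.
Lower quotas: P2 9, P6 0, P5 0, P8 0, P7 0 (sum 9, leaving 2 seats).
Remainders in descending order: P7 0.4564, P6 0.4198, P5 0.3843, P8 0.3818, P2 0.3578.
Largest remainders: P7, P6 receive the extra seats.
P7 receives 1.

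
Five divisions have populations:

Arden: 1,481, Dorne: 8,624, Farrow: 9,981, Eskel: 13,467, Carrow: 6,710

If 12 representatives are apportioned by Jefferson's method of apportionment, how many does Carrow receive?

2

Standard divisor 40263/12 ≈ 3355.25; standard quotas: Arden 0.441, Dorne 2.570, Farrow 2.975, Eskel 4.014, Carrow 2.000.
Rounding down gives 0, 2, 2, 4, 1 = 9 seats, so the divisor must be adjusted.
With modified divisor 2800: modified quotas Arden 0.529, Dorne 3.080, Farrow 3.565, Eskel 4.810, Carrow 2.396.
Rounding down: Arden 0, Dorne 3, Farrow 3, Eskel 4, Carrow 2 (total 12).
Carrow receives 2.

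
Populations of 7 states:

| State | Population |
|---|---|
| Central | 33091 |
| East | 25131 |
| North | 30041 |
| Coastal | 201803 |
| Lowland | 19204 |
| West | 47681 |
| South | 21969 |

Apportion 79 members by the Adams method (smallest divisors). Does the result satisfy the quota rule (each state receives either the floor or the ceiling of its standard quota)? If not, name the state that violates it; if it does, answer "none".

Coastal

Standard quotas: Central 6.899, East 5.239, North 6.263, Coastal 42.073, Lowland 4.004, West 9.941, South 4.580.
Adams allocation: Central 7, East 6, North 6, Coastal 41, Lowland 4, West 10, South 5.
Coastal has quota 42.073 (lower 42, upper 43) but receives 41 — outside the quota interval.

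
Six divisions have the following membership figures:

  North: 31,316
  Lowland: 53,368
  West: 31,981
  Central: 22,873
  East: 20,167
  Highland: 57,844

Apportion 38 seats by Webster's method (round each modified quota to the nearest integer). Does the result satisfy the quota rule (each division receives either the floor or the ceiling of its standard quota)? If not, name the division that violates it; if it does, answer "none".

none

Standard quotas: North 5.470, Lowland 9.322, West 5.586, Central 3.995, East 3.523, Highland 10.104.
Webster allocation: North 5, Lowland 9, West 6, Central 4, East 4, Highland 10.
Every allocation lies between the lower and upper quota.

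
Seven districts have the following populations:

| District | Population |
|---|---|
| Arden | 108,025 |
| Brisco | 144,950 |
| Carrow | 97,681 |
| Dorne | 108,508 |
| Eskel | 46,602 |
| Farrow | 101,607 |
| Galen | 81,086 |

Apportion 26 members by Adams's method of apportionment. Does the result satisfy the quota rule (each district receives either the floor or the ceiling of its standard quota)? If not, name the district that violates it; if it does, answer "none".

none

Standard quotas: Arden 4.080, Brisco 5.474, Carrow 3.689, Dorne 4.098, Eskel 1.760, Farrow 3.837, Galen 3.062.
Adams allocation: Arden 4, Brisco 5, Carrow 4, Dorne 4, Eskel 2, Farrow 4, Galen 3.
Every allocation lies between the lower and upper quota.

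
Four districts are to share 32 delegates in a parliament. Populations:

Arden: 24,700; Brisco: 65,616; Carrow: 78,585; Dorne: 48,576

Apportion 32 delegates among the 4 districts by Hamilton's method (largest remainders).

Arden 4, Brisco 10, Carrow 11, Dorne 7

The standard divisor is 217477/32 ≈ 6796.156.
Standard quotas: Arden 3.6344, Brisco 9.6549, Carrow 11.5632, Dorne 7.1476.
Lower quotas: Arden 3, Brisco 9, Carrow 11, Dorne 7 (sum 30, leaving 2 seats).
Remainders in descending order: Brisco 0.6549, Arden 0.6344, Carrow 0.5632, Dorne 0.1476.
Largest remainders: Brisco, Arden receive the extra seats.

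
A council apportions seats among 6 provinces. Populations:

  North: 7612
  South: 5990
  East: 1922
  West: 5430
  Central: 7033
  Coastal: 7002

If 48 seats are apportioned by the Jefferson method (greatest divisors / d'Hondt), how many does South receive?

Standard divisor 34989/48 ≈ 728.938; standard quotas: North 10.443, South 8.217, East 2.637, West 7.449, Central 9.648, Coastal 9.606.
Rounding down gives 10, 8, 2, 7, 9, 9 = 45 seats, so the divisor must be adjusted.
With modified divisor 690: modified quotas North 11.032, South 8.681, East 2.786, West 7.870, Central 10.193, Coastal 10.148.
Rounding down: North 11, South 8, East 2, West 7, Central 10, Coastal 10 (total 48).
South receives 8.

8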